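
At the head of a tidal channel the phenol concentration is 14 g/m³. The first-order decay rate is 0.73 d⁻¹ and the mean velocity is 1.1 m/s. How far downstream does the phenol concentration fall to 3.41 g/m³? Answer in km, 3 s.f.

184 km

From C = C₀·e^(−kt), t = ln(C₀/C)/k = ln(14/3.41)/0.73 = 1.412/0.73 = 1.935 d.
Distance = v·t = 1.1 m/s × 1.672e+05 s = 1.839e+05 m = 183.9 km.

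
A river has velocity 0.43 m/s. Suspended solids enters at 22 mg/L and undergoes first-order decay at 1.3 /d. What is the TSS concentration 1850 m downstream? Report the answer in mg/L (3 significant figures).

Travel time t = 1850 m / 0.43 m/s = 1850/0.43 = 4302 s = 0.0498 d.
First-order decay: C = 22·exp(−1.3·0.0498) = 22·0.9373 = 20.62 mg/L.

20.6 mg/L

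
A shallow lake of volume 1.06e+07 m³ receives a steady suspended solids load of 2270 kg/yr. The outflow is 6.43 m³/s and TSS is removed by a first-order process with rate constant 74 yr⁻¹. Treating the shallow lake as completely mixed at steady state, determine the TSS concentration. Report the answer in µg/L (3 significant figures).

Outflow Q = 6.43 m³/s × 3.156e+07 s/yr = 2.029e+08 m³/yr.
Steady-state CSTR mass balance: W = Q·C + k·V·C, so C = W/(Q + kV).
Q + kV = 2.029e+08 + 74·1.06e+07 = 9.873e+08 m³/yr.
C = 2270/9.873e+08 = 2.299e-06 kg/m³ = 0.002299 mg/L = 2.299 µg/L.

2.30 µg/L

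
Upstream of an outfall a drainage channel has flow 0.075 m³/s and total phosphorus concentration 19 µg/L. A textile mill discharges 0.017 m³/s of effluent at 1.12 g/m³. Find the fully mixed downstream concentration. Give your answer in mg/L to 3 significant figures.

19 µg/L = 0.019 mg/L.
Conservation of mass across the mixing zone: C = (0.017·1.12 + 0.075·0.019) / (0.017 + 0.075) = 0.02047/0.092 = 0.2224 mg/L.

0.222 mg/L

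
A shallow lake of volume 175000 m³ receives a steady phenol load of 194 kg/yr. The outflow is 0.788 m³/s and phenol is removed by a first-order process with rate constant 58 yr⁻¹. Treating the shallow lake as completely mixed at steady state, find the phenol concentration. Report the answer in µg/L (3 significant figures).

Outflow Q = 0.788 m³/s × 3.156e+07 s/yr = 2.487e+07 m³/yr.
Steady-state CSTR mass balance: W = Q·C + k·V·C, so C = W/(Q + kV).
Q + kV = 2.487e+07 + 58·175000 = 3.502e+07 m³/yr.
C = 194/3.502e+07 = 5.54e-06 kg/m³ = 0.00554 mg/L = 5.54 µg/L.

5.54 µg/L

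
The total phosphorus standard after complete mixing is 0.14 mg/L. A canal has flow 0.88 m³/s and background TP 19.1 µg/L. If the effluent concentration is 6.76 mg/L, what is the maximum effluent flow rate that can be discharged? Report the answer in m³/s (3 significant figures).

19.1 µg/L = 0.0191 mg/L.
Mass balance at complete mixing: C_std·(Q_w + Q_r) = Q_w·C_e + Q_r·C_b.
Rearranging, Q_w = Q_r·(C_std − C_b)/(C_e − C_std) = 0.88·(0.14 − 0.0191) / (6.76 − 0.14) = 0.01607 m³/s.

0.0161 m³/s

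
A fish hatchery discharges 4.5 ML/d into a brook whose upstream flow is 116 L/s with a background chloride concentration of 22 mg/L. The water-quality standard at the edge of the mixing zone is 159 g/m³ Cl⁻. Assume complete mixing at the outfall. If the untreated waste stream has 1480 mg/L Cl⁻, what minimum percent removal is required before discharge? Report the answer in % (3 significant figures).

4.5 ML/d = 0.05208 m³/s.
116 L/s = 0.116 m³/s.
Mass balance: 159·0.1681 = 0.05208·Cₑ + 0.116·22.
Cₑ = (26.73 − 2.552) / 0.05208 = 464.1 mg/L.
Required removal = 1 − 464.1/1480 = 68.64 %.

68.6 %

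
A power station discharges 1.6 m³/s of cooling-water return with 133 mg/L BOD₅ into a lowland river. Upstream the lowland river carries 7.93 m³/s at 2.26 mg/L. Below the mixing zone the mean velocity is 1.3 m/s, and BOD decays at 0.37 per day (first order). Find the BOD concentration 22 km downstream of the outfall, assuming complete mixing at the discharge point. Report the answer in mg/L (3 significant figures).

22.5 mg/L

After complete mixing, C₀ = (1.6·133 + 7.93·2.26) / 9.53 = 24.21 mg/L.
Travel time t = 2.2e+04 m / 1.3 m/s = 1.692e+04 s = 0.1959 d.
C = 24.21·exp(−0.37·0.1959) = 24.21·0.9301 = 22.52 mg/L.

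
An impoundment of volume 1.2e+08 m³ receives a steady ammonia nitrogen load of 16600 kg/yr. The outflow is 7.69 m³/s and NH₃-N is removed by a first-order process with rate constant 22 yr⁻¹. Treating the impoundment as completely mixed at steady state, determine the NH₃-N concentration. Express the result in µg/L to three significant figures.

Outflow Q = 7.69 m³/s × 3.156e+07 s/yr = 2.427e+08 m³/yr.
Steady-state CSTR mass balance: W = Q·C + k·V·C, so C = W/(Q + kV).
Q + kV = 2.427e+08 + 22·1.2e+08 = 2.883e+09 m³/yr.
C = 16600/2.883e+09 = 5.759e-06 kg/m³ = 0.005759 mg/L = 5.759 µg/L.

5.76 µg/L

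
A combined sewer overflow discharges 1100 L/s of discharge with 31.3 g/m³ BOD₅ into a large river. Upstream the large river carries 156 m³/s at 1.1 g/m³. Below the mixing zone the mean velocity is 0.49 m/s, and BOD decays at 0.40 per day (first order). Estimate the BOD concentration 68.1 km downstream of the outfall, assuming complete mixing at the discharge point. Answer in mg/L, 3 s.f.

0.689 mg/L

1100 L/s = 1.1 m³/s.
After complete mixing, C₀ = (1.1·31.3 + 156·1.1) / 157.1 = 1.311 mg/L.
Travel time t = 6.81e+04 m / 0.49 m/s = 1.39e+05 s = 1.609 d.
C = 1.311·exp(−0.40·1.609) = 1.311·0.5255 = 0.6892 mg/L.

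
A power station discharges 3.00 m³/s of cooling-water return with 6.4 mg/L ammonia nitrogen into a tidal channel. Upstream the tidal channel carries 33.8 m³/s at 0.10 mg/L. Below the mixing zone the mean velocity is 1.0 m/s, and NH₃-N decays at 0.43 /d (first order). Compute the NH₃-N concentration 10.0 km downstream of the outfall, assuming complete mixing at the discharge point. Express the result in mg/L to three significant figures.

0.584 mg/L

After complete mixing, C₀ = (3·6.4 + 33.8·0.1) / 36.8 = 0.6136 mg/L.
Travel time t = 1e+04 m / 1.0 m/s = 1e+04 s = 0.1157 d.
C = 0.6136·exp(−0.43·0.1157) = 0.6136·0.9514 = 0.5838 mg/L.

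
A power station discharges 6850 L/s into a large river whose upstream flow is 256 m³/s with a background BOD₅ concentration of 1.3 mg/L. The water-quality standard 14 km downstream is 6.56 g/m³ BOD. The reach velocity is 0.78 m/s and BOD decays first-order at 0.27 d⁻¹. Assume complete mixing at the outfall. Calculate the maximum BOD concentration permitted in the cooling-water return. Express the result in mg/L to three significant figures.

218 mg/L

6850 L/s = 6.85 m³/s.
Travel time to the compliance point: t = 1.4e+04/0.78 = 1.795e+04 s = 0.2077 d; decay factor exp(−0.27·0.2077) = 0.9455.
So the concentration just after mixing may be at most 6.56/0.9455 = 6.938 mg/L.
Mass balance: 6.938·262.9 = 6.85·Cₑ + 256·1.3.
Cₑ = (1824 − 332.8) / 6.85 = 217.7 mg/L.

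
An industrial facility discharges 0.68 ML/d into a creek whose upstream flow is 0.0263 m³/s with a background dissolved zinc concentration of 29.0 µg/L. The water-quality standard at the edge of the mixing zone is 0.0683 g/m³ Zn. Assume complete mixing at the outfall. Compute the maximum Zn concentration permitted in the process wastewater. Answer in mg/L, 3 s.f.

0.68 ML/d = 0.00787 m³/s.
29.0 µg/L = 0.029 mg/L.
Mass balance: 0.0683·0.03417 = 0.00787·Cₑ + 0.0263·0.029.
Cₑ = (0.002334 − 0.0007627) / 0.00787 = 0.1996 mg/L.

0.200 mg/L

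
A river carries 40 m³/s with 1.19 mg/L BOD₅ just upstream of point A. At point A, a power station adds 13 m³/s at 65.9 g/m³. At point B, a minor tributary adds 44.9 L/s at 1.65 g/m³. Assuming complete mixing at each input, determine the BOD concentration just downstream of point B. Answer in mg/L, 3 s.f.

17.0 mg/L

After input A: C = (40·1.19 + 13·65.9) / 53 = 17.06 mg/L.
44.9 L/s = 0.0449 m³/s.
After input B: C = (53·17.06 + 0.0449·1.65) / 53.04 = 17.05 mg/L.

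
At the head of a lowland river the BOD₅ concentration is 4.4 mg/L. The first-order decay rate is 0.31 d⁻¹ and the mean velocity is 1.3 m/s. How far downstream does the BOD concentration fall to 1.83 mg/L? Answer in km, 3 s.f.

318 km

From C = C₀·e^(−kt), t = ln(C₀/C)/k = ln(4.4/1.83)/0.31 = 0.8773/0.31 = 2.83 d.
Distance = v·t = 1.3 m/s × 2.445e+05 s = 3.179e+05 m = 317.9 km.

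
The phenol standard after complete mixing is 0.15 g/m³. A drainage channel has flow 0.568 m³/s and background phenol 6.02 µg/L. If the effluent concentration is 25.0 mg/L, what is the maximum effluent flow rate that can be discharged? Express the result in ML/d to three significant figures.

6.02 µg/L = 0.00602 mg/L.
Mass balance at complete mixing: C_std·(Q_w + Q_r) = Q_w·C_e + Q_r·C_b.
Rearranging, Q_w = Q_r·(C_std − C_b)/(C_e − C_std) = 0.568·(0.15 − 0.00602) / (25 − 0.15) = 0.003291 m³/s.
= 0.2843 ML/d.

0.284 ML/d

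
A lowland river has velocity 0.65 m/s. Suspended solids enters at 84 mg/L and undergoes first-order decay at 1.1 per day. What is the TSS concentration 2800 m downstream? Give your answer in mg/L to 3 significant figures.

Travel time t = 2800 m / 0.65 m/s = 2800/0.65 = 4308 s = 0.04986 d.
First-order decay: C = 84·exp(−1.1·0.04986) = 84·0.9466 = 79.52 mg/L.

79.5 mg/L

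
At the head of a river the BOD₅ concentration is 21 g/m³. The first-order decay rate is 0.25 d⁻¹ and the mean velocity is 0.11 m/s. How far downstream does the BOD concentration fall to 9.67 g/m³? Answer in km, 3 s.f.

From C = C₀·e^(−kt), t = ln(C₀/C)/k = ln(21/9.67)/0.25 = 0.7755/0.25 = 3.102 d.
Distance = v·t = 0.11 m/s × 2.68e+05 s = 2.948e+04 m = 29.48 km.

29.5 km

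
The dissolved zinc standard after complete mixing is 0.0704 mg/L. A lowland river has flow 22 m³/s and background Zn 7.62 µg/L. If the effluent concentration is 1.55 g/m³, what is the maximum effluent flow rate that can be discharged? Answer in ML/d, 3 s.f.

7.62 µg/L = 0.00762 mg/L.
Mass balance at complete mixing: C_std·(Q_w + Q_r) = Q_w·C_e + Q_r·C_b.
Rearranging, Q_w = Q_r·(C_std − C_b)/(C_e − C_std) = 22·(0.0704 − 0.00762) / (1.55 − 0.0704) = 0.9335 m³/s.
= 80.65 ML/d.

80.7 ML/d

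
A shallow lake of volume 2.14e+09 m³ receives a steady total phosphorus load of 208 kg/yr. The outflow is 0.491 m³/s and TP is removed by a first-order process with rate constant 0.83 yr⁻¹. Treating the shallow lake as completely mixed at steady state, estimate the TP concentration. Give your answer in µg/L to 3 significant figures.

Outflow Q = 0.491 m³/s × 3.156e+07 s/yr = 1.549e+07 m³/yr.
Steady-state CSTR mass balance: W = Q·C + k·V·C, so C = W/(Q + kV).
Q + kV = 1.549e+07 + 0.83·2.14e+09 = 1.792e+09 m³/yr.
C = 208/1.792e+09 = 1.161e-07 kg/m³ = 0.0001161 mg/L = 0.1161 µg/L.

0.116 µg/L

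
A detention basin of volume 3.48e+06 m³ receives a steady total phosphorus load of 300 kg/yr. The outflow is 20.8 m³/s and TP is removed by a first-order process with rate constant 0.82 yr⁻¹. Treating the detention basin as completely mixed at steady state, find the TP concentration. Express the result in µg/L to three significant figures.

Outflow Q = 20.8 m³/s × 3.156e+07 s/yr = 6.564e+08 m³/yr.
Steady-state CSTR mass balance: W = Q·C + k·V·C, so C = W/(Q + kV).
Q + kV = 6.564e+08 + 0.82·3.48e+06 = 6.593e+08 m³/yr.
C = 300/6.593e+08 = 4.551e-07 kg/m³ = 0.0004551 mg/L = 0.4551 µg/L.

0.455 µg/L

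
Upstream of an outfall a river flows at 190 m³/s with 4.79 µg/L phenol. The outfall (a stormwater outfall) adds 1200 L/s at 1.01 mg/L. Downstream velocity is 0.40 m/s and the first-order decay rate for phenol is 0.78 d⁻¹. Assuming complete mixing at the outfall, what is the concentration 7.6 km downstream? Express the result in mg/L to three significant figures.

0.00935 mg/L

1200 L/s = 1.2 m³/s.
4.79 µg/L = 0.00479 mg/L.
After complete mixing, C₀ = (1.2·1.01 + 190·0.00479) / 191.2 = 0.0111 mg/L.
Travel time t = 7600 m / 0.40 m/s = 1.9e+04 s = 0.2199 d.
C = 0.0111·exp(−0.78·0.2199) = 0.0111·0.8424 = 0.009349 mg/L.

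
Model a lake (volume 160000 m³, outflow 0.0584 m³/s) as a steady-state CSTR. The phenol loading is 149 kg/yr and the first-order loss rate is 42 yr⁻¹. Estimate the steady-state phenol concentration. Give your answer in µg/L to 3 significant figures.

17.4 µg/L

Outflow Q = 0.0584 m³/s × 3.156e+07 s/yr = 1.843e+06 m³/yr.
Steady-state CSTR mass balance: W = Q·C + k·V·C, so C = W/(Q + kV).
Q + kV = 1.843e+06 + 42·160000 = 8.563e+06 m³/yr.
C = 149/8.563e+06 = 1.74e-05 kg/m³ = 0.0174 mg/L = 17.4 µg/L.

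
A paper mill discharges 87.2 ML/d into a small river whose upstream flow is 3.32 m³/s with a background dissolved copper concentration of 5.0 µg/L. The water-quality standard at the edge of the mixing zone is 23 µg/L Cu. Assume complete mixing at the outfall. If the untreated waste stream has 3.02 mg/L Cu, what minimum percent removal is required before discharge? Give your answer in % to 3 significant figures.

87.2 ML/d = 1.009 m³/s.
5.0 µg/L = 0.005 mg/L.
23 µg/L = 0.023 mg/L.
Mass balance: 0.023·4.329 = 1.009·Cₑ + 3.32·0.005.
Cₑ = (0.09957 − 0.0166) / 1.009 = 0.08221 mg/L.
Required removal = 1 − 0.08221/3.02 = 97.28 %.

97.3 %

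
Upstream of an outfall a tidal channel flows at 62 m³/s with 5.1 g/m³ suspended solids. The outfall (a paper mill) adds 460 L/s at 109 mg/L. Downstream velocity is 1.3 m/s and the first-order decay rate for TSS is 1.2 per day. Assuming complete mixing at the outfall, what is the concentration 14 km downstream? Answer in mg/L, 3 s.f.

460 L/s = 0.46 m³/s.
After complete mixing, C₀ = (0.46·109 + 62·5.1) / 62.46 = 5.865 mg/L.
Travel time t = 1.4e+04 m / 1.3 m/s = 1.077e+04 s = 0.1246 d.
C = 5.865·exp(−1.2·0.1246) = 5.865·0.8611 = 5.05 mg/L.

5.05 mg/L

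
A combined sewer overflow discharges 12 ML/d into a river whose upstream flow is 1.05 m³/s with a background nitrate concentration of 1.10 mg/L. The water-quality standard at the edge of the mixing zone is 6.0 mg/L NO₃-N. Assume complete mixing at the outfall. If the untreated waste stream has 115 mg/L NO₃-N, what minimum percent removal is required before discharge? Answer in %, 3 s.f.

12 ML/d = 0.1389 m³/s.
Mass balance: 6·1.189 = 0.1389·Cₑ + 1.05·1.1.
Cₑ = (7.133 − 1.155) / 0.1389 = 43.04 mg/L.
Required removal = 1 − 43.04/115 = 62.57 %.

62.6 %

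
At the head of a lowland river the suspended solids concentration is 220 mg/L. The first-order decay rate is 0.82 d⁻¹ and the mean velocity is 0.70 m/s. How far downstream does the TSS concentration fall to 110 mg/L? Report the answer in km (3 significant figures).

From C = C₀·e^(−kt), t = ln(C₀/C)/k = ln(220/110)/0.82 = 0.6931/0.82 = 0.8453 d.
Distance = v·t = 0.70 m/s × 7.303e+04 s = 5.112e+04 m = 51.12 km.

51.1 km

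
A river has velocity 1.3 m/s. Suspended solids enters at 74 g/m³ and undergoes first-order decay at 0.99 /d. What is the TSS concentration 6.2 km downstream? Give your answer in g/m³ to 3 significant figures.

70.1 g/m³

Travel time t = 6.2 km / 1.3 m/s = 6200/1.3 = 4769 s = 0.0552 d.
First-order decay: C = 74·exp(−0.99·0.0552) = 74·0.9468 = 70.06 g/m³.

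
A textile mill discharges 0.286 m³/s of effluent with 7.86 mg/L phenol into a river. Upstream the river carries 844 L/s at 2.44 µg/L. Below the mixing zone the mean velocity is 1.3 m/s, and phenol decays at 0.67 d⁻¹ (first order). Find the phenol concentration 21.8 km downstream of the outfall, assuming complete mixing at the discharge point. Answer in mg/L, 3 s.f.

844 L/s = 0.844 m³/s.
2.44 µg/L = 0.00244 mg/L.
After complete mixing, C₀ = (0.286·7.86 + 0.844·0.00244) / 1.13 = 1.991 mg/L.
Travel time t = 2.18e+04 m / 1.3 m/s = 1.677e+04 s = 0.1941 d.
C = 1.991·exp(−0.67·0.1941) = 1.991·0.8781 = 1.748 mg/L.

1.75 mg/L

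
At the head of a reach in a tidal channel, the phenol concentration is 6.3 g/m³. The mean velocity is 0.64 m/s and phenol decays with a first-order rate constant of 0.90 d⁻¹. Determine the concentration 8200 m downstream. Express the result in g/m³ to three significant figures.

Travel time t = 8200 m / 0.64 m/s = 8200/0.64 = 1.281e+04 s = 0.1483 d.
First-order decay: C = 6.3·exp(−0.90·0.1483) = 6.3·0.8751 = 5.513 g/m³.

5.51 g/m³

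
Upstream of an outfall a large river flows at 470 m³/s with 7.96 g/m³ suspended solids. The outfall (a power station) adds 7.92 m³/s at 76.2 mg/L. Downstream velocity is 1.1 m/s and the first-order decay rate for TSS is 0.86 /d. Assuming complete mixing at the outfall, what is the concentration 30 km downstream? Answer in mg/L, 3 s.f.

6.93 mg/L

After complete mixing, C₀ = (7.92·76.2 + 470·7.96) / 477.9 = 9.091 mg/L.
Travel time t = 3e+04 m / 1.1 m/s = 2.727e+04 s = 0.3157 d.
C = 9.091·exp(−0.86·0.3157) = 9.091·0.7623 = 6.93 mg/L.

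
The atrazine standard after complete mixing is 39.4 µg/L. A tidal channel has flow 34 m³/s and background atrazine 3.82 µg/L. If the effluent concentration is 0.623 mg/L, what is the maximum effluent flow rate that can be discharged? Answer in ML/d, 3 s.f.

3.82 µg/L = 0.00382 mg/L.
39.4 µg/L = 0.0394 mg/L.
Mass balance at complete mixing: C_std·(Q_w + Q_r) = Q_w·C_e + Q_r·C_b.
Rearranging, Q_w = Q_r·(C_std − C_b)/(C_e − C_std) = 34·(0.0394 − 0.00382) / (0.623 − 0.0394) = 2.073 m³/s.
= 179.1 ML/d.

179 ML/d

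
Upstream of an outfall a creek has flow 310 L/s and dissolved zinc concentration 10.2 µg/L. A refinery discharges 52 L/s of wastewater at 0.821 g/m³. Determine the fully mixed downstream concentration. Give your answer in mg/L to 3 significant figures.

52 L/s = 0.052 m³/s.
310 L/s = 0.31 m³/s.
10.2 µg/L = 0.0102 mg/L.
Conservation of mass across the mixing zone: C = (0.052·0.821 + 0.31·0.0102) / (0.052 + 0.31) = 0.04585/0.362 = 0.1267 mg/L.

0.127 mg/L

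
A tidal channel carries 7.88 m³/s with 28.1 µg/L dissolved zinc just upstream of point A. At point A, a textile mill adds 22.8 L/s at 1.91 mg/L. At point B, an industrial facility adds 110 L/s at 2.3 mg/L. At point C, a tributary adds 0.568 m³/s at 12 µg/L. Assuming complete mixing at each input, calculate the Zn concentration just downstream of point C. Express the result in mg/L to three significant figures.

0.0612 mg/L

28.1 µg/L = 0.0281 mg/L.
22.8 L/s = 0.0228 m³/s.
After input A: C = (7.88·0.0281 + 0.0228·1.91) / 7.903 = 0.03353 mg/L.
110 L/s = 0.11 m³/s.
After input B: C = (7.903·0.03353 + 0.11·2.3) / 8.013 = 0.06464 mg/L.
12 µg/L = 0.012 mg/L.
After input C: C = (8.013·0.06464 + 0.568·0.012) / 8.581 = 0.06116 mg/L.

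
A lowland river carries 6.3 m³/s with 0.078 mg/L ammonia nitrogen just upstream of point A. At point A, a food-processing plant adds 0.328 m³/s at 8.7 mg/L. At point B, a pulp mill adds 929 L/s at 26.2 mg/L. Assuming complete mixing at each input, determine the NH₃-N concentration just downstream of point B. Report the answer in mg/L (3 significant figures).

3.66 mg/L

After input A: C = (6.3·0.078 + 0.328·8.7) / 6.628 = 0.5047 mg/L.
929 L/s = 0.929 m³/s.
After input B: C = (6.628·0.5047 + 0.929·26.2) / 7.557 = 3.663 mg/L.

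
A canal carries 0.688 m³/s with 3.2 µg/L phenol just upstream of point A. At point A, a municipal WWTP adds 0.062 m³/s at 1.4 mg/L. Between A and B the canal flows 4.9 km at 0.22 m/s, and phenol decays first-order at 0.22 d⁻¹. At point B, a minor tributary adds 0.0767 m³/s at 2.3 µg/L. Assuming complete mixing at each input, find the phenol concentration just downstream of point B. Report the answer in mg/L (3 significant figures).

0.102 mg/L

3.2 µg/L = 0.0032 mg/L.
After input A: C = (0.688·0.0032 + 0.062·1.4) / 0.75 = 0.1187 mg/L.
Over the 4.9 km reach to input B (t = 2.227e+04 s = 0.2578 d), decay gives C = 0.1187·exp(−0.22·0.2578) = 0.1121 mg/L.
2.3 µg/L = 0.0023 mg/L.
After input B: C = (0.75·0.1121 + 0.0767·0.0023) / 0.8267 = 0.1019 mg/L.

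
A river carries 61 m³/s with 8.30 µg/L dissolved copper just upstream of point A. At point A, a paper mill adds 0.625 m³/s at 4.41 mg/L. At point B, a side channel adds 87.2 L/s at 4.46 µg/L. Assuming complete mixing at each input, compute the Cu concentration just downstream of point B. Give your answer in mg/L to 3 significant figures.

8.30 µg/L = 0.0083 mg/L.
After input A: C = (61·0.0083 + 0.625·4.41) / 61.62 = 0.05294 mg/L.
87.2 L/s = 0.0872 m³/s.
4.46 µg/L = 0.00446 mg/L.
After input B: C = (61.62·0.05294 + 0.0872·0.00446) / 61.71 = 0.05287 mg/L.

0.0529 mg/L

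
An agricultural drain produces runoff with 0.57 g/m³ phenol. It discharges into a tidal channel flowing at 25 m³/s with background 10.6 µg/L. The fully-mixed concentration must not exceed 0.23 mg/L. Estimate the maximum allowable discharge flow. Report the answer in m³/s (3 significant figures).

16.1 m³/s

10.6 µg/L = 0.0106 mg/L.
Mass balance at complete mixing: C_std·(Q_w + Q_r) = Q_w·C_e + Q_r·C_b.
Rearranging, Q_w = Q_r·(C_std − C_b)/(C_e − C_std) = 25·(0.23 − 0.0106) / (0.57 − 0.23) = 16.13 m³/s.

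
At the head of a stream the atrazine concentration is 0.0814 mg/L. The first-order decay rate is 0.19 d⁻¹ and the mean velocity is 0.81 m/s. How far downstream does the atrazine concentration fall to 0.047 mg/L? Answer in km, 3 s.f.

From C = C₀·e^(−kt), t = ln(C₀/C)/k = ln(0.0814/0.047)/0.19 = 0.5492/0.19 = 2.891 d.
Distance = v·t = 0.81 m/s × 2.498e+05 s = 2.023e+05 m = 202.3 km.

202 km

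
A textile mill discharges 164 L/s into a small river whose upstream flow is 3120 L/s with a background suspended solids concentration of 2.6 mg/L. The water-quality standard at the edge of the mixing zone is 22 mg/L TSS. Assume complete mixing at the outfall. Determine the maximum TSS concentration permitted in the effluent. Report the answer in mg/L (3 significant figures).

164 L/s = 0.164 m³/s.
3120 L/s = 3.12 m³/s.
Mass balance: 22·3.284 = 0.164·Cₑ + 3.12·2.6.
Cₑ = (72.25 − 8.112) / 0.164 = 391.1 mg/L.

391 mg/L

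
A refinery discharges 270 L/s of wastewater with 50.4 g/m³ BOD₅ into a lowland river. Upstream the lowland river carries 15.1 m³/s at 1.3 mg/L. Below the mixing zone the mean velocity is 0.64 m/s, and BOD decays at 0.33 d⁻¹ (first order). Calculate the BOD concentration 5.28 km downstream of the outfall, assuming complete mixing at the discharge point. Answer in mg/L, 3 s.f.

2.10 mg/L

270 L/s = 0.27 m³/s.
After complete mixing, C₀ = (0.27·50.4 + 15.1·1.3) / 15.37 = 2.163 mg/L.
Travel time t = 5280 m / 0.64 m/s = 8250 s = 0.09549 d.
C = 2.163·exp(−0.33·0.09549) = 2.163·0.969 = 2.095 mg/L.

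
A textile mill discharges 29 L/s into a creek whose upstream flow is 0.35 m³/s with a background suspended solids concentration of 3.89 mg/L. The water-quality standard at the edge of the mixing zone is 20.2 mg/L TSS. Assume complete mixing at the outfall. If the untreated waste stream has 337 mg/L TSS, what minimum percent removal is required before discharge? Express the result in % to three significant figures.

35.6 %

29 L/s = 0.029 m³/s.
Mass balance: 20.2·0.379 = 0.029·Cₑ + 0.35·3.89.
Cₑ = (7.656 − 1.361) / 0.029 = 217 mg/L.
Required removal = 1 − 217/337 = 35.6 %.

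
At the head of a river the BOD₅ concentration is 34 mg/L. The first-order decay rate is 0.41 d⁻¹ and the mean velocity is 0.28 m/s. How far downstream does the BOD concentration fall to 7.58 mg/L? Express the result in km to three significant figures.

88.6 km

From C = C₀·e^(−kt), t = ln(C₀/C)/k = ln(34/7.58)/0.41 = 1.501/0.41 = 3.661 d.
Distance = v·t = 0.28 m/s × 3.163e+05 s = 8.856e+04 m = 88.56 km.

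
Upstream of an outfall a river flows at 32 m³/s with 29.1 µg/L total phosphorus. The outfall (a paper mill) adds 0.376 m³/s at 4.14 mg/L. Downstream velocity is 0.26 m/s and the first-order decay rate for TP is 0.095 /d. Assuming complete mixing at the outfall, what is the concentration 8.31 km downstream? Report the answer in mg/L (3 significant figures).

0.0742 mg/L

29.1 µg/L = 0.0291 mg/L.
After complete mixing, C₀ = (0.376·4.14 + 32·0.0291) / 32.38 = 0.07684 mg/L.
Travel time t = 8310 m / 0.26 m/s = 3.196e+04 s = 0.3699 d.
C = 0.07684·exp(−0.095·0.3699) = 0.07684·0.9655 = 0.07419 mg/L.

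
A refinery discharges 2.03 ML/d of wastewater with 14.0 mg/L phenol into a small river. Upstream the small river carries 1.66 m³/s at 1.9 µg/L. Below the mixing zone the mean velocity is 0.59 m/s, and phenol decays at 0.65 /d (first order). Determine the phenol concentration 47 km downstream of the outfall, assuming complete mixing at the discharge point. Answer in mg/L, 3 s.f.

2.03 ML/d = 0.0235 m³/s.
1.9 µg/L = 0.0019 mg/L.
After complete mixing, C₀ = (0.0235·14 + 1.66·0.0019) / 1.683 = 0.1973 mg/L.
Travel time t = 4.7e+04 m / 0.59 m/s = 7.966e+04 s = 0.922 d.
C = 0.1973·exp(−0.65·0.922) = 0.1973·0.5492 = 0.1083 mg/L.

0.108 mg/L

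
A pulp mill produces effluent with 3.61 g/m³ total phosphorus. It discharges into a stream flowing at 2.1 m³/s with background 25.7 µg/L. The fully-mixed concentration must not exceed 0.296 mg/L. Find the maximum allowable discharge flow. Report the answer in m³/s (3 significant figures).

0.171 m³/s

25.7 µg/L = 0.0257 mg/L.
Mass balance at complete mixing: C_std·(Q_w + Q_r) = Q_w·C_e + Q_r·C_b.
Rearranging, Q_w = Q_r·(C_std − C_b)/(C_e − C_std) = 2.1·(0.296 − 0.0257) / (3.61 − 0.296) = 0.1713 m³/s.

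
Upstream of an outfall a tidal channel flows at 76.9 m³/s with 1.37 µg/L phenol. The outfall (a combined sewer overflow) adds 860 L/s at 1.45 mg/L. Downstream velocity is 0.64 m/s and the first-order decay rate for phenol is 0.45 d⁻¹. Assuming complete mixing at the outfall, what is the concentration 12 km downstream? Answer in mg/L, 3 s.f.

860 L/s = 0.86 m³/s.
1.37 µg/L = 0.00137 mg/L.
After complete mixing, C₀ = (0.86·1.45 + 76.9·0.00137) / 77.76 = 0.01739 mg/L.
Travel time t = 1.2e+04 m / 0.64 m/s = 1.875e+04 s = 0.217 d.
C = 0.01739·exp(−0.45·0.217) = 0.01739·0.907 = 0.01577 mg/L.

0.0158 mg/L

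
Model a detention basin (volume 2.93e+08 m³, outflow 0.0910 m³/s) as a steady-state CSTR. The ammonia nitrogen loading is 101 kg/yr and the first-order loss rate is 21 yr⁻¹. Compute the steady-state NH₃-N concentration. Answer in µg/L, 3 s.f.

Outflow Q = 0.0910 m³/s × 3.156e+07 s/yr = 2.872e+06 m³/yr.
Steady-state CSTR mass balance: W = Q·C + k·V·C, so C = W/(Q + kV).
Q + kV = 2.872e+06 + 21·2.93e+08 = 6.156e+09 m³/yr.
C = 101/6.156e+09 = 1.641e-08 kg/m³ = 1.641e-05 mg/L = 0.01641 µg/L.

0.0164 µg/L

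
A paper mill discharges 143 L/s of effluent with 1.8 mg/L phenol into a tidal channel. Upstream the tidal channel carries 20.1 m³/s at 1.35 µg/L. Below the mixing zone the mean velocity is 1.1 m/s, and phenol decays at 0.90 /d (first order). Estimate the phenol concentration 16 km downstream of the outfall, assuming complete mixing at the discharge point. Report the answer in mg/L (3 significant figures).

0.0121 mg/L

143 L/s = 0.143 m³/s.
1.35 µg/L = 0.00135 mg/L.
After complete mixing, C₀ = (0.143·1.8 + 20.1·0.00135) / 20.24 = 0.01406 mg/L.
Travel time t = 1.6e+04 m / 1.1 m/s = 1.455e+04 s = 0.1684 d.
C = 0.01406·exp(−0.90·0.1684) = 0.01406·0.8594 = 0.01208 mg/L.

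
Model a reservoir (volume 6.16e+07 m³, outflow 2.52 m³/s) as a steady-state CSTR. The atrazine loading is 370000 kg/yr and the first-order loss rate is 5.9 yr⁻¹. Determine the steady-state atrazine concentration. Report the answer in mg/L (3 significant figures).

0.835 mg/L

Outflow Q = 2.52 m³/s × 3.156e+07 s/yr = 7.953e+07 m³/yr.
Steady-state CSTR mass balance: W = Q·C + k·V·C, so C = W/(Q + kV).
Q + kV = 7.953e+07 + 5.9·6.16e+07 = 4.43e+08 m³/yr.
C = 370000/4.43e+08 = 0.0008353 kg/m³ = 0.8353 mg/L.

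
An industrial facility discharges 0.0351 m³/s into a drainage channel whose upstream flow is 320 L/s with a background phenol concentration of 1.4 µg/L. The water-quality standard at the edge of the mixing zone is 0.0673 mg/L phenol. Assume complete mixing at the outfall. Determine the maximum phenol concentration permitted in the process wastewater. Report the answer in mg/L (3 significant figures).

0.668 mg/L

320 L/s = 0.32 m³/s.
1.4 µg/L = 0.0014 mg/L.
Mass balance: 0.0673·0.3551 = 0.0351·Cₑ + 0.32·0.0014.
Cₑ = (0.0239 − 0.000448) / 0.0351 = 0.6681 mg/L.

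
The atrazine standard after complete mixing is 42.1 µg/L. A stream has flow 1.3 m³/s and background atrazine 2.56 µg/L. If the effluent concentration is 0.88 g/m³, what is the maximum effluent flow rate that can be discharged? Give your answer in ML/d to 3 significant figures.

5.30 ML/d

2.56 µg/L = 0.00256 mg/L.
42.1 µg/L = 0.0421 mg/L.
Mass balance at complete mixing: C_std·(Q_w + Q_r) = Q_w·C_e + Q_r·C_b.
Rearranging, Q_w = Q_r·(C_std − C_b)/(C_e − C_std) = 1.3·(0.0421 − 0.00256) / (0.88 − 0.0421) = 0.06135 m³/s.
= 5.3 ML/d.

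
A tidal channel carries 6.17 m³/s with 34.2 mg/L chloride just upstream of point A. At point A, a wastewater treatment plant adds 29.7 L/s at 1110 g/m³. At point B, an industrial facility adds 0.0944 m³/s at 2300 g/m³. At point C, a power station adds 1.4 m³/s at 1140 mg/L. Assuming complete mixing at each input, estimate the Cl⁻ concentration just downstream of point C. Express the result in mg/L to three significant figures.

29.7 L/s = 0.0297 m³/s.
After input A: C = (6.17·34.2 + 0.0297·1110) / 6.2 = 39.35 mg/L.
After input B: C = (6.2·39.35 + 0.0944·2300) / 6.294 = 73.26 mg/L.
After input C: C = (6.294·73.26 + 1.4·1140) / 7.694 = 267.4 mg/L.

267 mg/L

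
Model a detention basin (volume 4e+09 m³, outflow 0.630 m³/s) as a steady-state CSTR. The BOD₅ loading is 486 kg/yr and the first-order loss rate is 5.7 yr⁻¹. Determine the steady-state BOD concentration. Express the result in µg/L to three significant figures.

Outflow Q = 0.630 m³/s × 3.156e+07 s/yr = 1.988e+07 m³/yr.
Steady-state CSTR mass balance: W = Q·C + k·V·C, so C = W/(Q + kV).
Q + kV = 1.988e+07 + 5.7·4e+09 = 2.282e+10 m³/yr.
C = 486/2.282e+10 = 2.13e-08 kg/m³ = 2.13e-05 mg/L = 0.0213 µg/L.

0.0213 µg/L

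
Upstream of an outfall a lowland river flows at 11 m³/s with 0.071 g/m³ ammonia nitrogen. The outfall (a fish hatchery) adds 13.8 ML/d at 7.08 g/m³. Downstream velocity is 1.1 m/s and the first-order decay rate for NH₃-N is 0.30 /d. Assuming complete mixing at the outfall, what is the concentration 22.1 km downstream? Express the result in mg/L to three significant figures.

13.8 ML/d = 0.1597 m³/s.
After complete mixing, C₀ = (0.1597·7.08 + 11·0.071) / 11.16 = 0.1713 mg/L.
Travel time t = 2.21e+04 m / 1.1 m/s = 2.009e+04 s = 0.2325 d.
C = 0.1713·exp(−0.30·0.2325) = 0.1713·0.9326 = 0.1598 mg/L.

0.160 mg/L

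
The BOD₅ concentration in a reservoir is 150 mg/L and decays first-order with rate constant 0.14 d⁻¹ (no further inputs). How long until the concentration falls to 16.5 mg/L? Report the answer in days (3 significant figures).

15.8 d

t = ln(C₀/C)/k = ln(150/16.5)/0.14 = 2.207/0.14 = 15.77 d.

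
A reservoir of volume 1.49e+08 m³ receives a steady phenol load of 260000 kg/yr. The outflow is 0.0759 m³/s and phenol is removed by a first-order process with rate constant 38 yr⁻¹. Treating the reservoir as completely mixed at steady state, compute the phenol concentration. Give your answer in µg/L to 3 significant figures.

45.9 µg/L

Outflow Q = 0.0759 m³/s × 3.156e+07 s/yr = 2.395e+06 m³/yr.
Steady-state CSTR mass balance: W = Q·C + k·V·C, so C = W/(Q + kV).
Q + kV = 2.395e+06 + 38·1.49e+08 = 5.664e+09 m³/yr.
C = 260000/5.664e+09 = 4.59e-05 kg/m³ = 0.0459 mg/L = 45.9 µg/L.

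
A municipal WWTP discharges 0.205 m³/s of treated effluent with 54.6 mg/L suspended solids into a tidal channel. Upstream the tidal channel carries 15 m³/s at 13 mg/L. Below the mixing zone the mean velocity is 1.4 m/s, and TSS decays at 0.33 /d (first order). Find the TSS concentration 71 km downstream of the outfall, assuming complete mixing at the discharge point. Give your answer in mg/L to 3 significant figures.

11.2 mg/L

After complete mixing, C₀ = (0.205·54.6 + 15·13) / 15.21 = 13.56 mg/L.
Travel time t = 7.1e+04 m / 1.4 m/s = 5.071e+04 s = 0.587 d.
C = 13.56·exp(−0.33·0.587) = 13.56·0.8239 = 11.17 mg/L.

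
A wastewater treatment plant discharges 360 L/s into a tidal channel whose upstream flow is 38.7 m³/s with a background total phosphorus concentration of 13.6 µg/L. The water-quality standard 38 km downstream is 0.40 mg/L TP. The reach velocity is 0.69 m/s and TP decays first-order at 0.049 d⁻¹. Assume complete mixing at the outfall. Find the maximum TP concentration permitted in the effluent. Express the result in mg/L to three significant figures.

43.3 mg/L

360 L/s = 0.36 m³/s.
13.6 µg/L = 0.0136 mg/L.
Travel time to the compliance point: t = 3.8e+04/0.69 = 5.507e+04 s = 0.6374 d; decay factor exp(−0.049·0.6374) = 0.9692.
So the concentration just after mixing may be at most 0.4/0.9692 = 0.4127 mg/L.
Mass balance: 0.4127·39.06 = 0.36·Cₑ + 38.7·0.0136.
Cₑ = (16.12 − 0.5263) / 0.36 = 43.31 mg/L.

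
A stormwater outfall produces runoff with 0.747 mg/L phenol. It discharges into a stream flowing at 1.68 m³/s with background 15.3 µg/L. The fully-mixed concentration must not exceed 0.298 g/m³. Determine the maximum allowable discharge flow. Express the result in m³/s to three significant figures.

1.06 m³/s

15.3 µg/L = 0.0153 mg/L.
Mass balance at complete mixing: C_std·(Q_w + Q_r) = Q_w·C_e + Q_r·C_b.
Rearranging, Q_w = Q_r·(C_std − C_b)/(C_e − C_std) = 1.68·(0.298 − 0.0153) / (0.747 − 0.298) = 1.058 m³/s.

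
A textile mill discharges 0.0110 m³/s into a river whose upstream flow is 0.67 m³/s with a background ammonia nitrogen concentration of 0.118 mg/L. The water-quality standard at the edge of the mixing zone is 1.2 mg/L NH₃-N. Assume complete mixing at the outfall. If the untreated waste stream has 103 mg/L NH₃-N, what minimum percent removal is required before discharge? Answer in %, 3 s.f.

Mass balance: 1.2·0.681 = 0.011·Cₑ + 0.67·0.118.
Cₑ = (0.8172 − 0.07906) / 0.011 = 67.1 mg/L.
Required removal = 1 − 67.1/103 = 34.85 %.

34.9 %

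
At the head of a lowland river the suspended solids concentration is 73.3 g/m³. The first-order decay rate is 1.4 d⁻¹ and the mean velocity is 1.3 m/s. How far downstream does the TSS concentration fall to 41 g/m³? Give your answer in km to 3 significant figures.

From C = C₀·e^(−kt), t = ln(C₀/C)/k = ln(73.3/41)/1.4 = 0.581/1.4 = 0.415 d.
Distance = v·t = 1.3 m/s × 3.586e+04 s = 4.661e+04 m = 46.61 km.

46.6 km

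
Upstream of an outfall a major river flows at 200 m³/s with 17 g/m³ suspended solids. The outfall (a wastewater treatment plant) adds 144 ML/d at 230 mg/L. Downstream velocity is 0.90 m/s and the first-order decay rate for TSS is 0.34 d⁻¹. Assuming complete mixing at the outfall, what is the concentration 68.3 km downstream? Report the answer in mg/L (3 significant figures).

13.9 mg/L

144 ML/d = 1.667 m³/s.
After complete mixing, C₀ = (1.667·230 + 200·17) / 201.7 = 18.76 mg/L.
Travel time t = 6.83e+04 m / 0.90 m/s = 7.589e+04 s = 0.8783 d.
C = 18.76·exp(−0.34·0.8783) = 18.76·0.7418 = 13.92 mg/L.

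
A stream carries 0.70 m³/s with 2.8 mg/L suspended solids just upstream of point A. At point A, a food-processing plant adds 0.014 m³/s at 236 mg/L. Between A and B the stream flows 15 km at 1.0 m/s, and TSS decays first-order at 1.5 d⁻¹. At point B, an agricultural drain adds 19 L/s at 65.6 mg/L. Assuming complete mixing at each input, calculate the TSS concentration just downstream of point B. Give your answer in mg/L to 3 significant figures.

7.24 mg/L

After input A: C = (0.7·2.8 + 0.014·236) / 0.714 = 7.373 mg/L.
Over the 15 km reach to input B (t = 1.5e+04 s = 0.1736 d), decay gives C = 7.373·exp(−1.5·0.1736) = 5.682 mg/L.
19 L/s = 0.019 m³/s.
After input B: C = (0.714·5.682 + 0.019·65.6) / 0.733 = 7.235 mg/L.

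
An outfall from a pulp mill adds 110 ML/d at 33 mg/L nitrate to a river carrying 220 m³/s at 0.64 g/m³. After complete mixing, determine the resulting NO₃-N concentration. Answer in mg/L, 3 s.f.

0.826 mg/L

110 ML/d = 1.273 m³/s.
Conservation of mass across the mixing zone: C = (1.273·33 + 220·0.64) / (1.273 + 220) = 182.8/221.3 = 0.8262 mg/L.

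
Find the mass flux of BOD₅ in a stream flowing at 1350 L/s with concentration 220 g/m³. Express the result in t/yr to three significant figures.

9370 t/yr

1350 L/s = 1.35 m³/s.
Mass flux = Q·C = 1.35 m³/s × 220 g/m³ = 297 g/s.
= 297 g/s × 31.56 = 9373 t/yr.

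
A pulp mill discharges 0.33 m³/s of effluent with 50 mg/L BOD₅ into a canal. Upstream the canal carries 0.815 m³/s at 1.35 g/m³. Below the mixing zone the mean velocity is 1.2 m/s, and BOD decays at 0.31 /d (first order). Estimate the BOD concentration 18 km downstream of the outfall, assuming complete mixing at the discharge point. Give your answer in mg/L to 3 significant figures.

After complete mixing, C₀ = (0.33·50 + 0.815·1.35) / 1.145 = 15.37 mg/L.
Travel time t = 1.8e+04 m / 1.2 m/s = 1.5e+04 s = 0.1736 d.
C = 15.37·exp(−0.31·0.1736) = 15.37·0.9476 = 14.57 mg/L.

14.6 mg/L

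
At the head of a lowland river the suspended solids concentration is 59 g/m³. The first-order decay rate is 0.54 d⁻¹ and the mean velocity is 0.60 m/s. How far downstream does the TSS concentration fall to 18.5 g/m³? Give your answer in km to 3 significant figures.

From C = C₀·e^(−kt), t = ln(C₀/C)/k = ln(59/18.5)/0.54 = 1.16/0.54 = 2.148 d.
Distance = v·t = 0.60 m/s × 1.856e+05 s = 1.113e+05 m = 111.3 km.

111 km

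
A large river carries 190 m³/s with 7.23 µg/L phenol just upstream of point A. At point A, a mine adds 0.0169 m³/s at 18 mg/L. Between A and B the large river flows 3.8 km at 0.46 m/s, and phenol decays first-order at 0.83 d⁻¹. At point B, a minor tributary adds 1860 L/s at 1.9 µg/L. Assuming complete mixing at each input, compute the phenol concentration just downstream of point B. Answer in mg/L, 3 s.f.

0.00810 mg/L

7.23 µg/L = 0.00723 mg/L.
After input A: C = (190·0.00723 + 0.0169·18) / 190 = 0.00883 mg/L.
Over the 3.8 km reach to input B (t = 8261 s = 0.09561 d), decay gives C = 0.00883·exp(−0.83·0.09561) = 0.008157 mg/L.
1860 L/s = 1.86 m³/s.
1.9 µg/L = 0.0019 mg/L.
After input B: C = (190·0.008157 + 1.86·0.0019) / 191.9 = 0.008096 mg/L.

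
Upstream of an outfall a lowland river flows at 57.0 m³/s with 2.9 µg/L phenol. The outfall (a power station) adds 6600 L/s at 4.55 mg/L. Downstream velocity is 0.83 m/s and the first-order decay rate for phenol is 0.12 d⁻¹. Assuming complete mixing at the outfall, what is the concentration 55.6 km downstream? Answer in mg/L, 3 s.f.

0.433 mg/L

6600 L/s = 6.6 m³/s.
2.9 µg/L = 0.0029 mg/L.
After complete mixing, C₀ = (6.6·4.55 + 57·0.0029) / 63.6 = 0.4748 mg/L.
Travel time t = 5.56e+04 m / 0.83 m/s = 6.699e+04 s = 0.7753 d.
C = 0.4748·exp(−0.12·0.7753) = 0.4748·0.9112 = 0.4326 mg/L.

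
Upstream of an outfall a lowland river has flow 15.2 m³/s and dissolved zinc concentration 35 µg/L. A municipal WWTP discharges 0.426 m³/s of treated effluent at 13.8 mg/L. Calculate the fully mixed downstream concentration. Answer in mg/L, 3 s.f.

35 µg/L = 0.035 mg/L.
Conservation of mass across the mixing zone: C = (0.426·13.8 + 15.2·0.035) / (0.426 + 15.2) = 6.411/15.63 = 0.4103 mg/L.

0.410 mg/L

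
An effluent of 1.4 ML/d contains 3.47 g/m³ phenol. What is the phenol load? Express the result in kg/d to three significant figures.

4.86 kg/d

1.4 ML/d = 0.0162 m³/s.
Mass flux = Q·C = 0.0162 m³/s × 3.47 g/m³ = 0.05623 g/s.
= 0.05623 g/s × 86.4 = 4.858 kg/d.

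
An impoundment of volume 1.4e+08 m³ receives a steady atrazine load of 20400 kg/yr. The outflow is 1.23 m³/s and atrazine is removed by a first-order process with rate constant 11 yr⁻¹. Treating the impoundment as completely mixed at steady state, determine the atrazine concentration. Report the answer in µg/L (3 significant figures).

Outflow Q = 1.23 m³/s × 3.156e+07 s/yr = 3.882e+07 m³/yr.
Steady-state CSTR mass balance: W = Q·C + k·V·C, so C = W/(Q + kV).
Q + kV = 3.882e+07 + 11·1.4e+08 = 1.579e+09 m³/yr.
C = 20400/1.579e+09 = 1.292e-05 kg/m³ = 0.01292 mg/L = 12.92 µg/L.

12.9 µg/L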